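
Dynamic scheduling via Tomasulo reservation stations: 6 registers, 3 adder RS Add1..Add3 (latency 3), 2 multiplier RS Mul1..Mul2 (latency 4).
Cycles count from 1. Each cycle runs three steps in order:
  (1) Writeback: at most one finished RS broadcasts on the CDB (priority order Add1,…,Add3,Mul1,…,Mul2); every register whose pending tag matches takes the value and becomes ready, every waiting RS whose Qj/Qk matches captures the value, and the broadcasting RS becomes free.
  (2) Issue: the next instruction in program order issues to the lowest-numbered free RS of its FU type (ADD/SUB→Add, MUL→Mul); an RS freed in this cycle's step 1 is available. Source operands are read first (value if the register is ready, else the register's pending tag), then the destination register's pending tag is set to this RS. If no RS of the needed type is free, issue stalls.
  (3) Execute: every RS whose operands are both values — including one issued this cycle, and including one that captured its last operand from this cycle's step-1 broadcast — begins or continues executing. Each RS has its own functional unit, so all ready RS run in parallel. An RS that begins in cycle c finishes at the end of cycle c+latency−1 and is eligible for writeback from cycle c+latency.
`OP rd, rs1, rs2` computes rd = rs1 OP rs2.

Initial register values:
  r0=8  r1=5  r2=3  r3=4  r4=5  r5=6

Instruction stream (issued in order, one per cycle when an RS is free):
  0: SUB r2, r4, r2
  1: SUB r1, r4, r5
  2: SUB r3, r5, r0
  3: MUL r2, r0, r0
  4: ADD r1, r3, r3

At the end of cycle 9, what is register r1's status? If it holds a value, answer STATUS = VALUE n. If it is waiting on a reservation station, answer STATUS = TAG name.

STATUS = VALUE -4

  c1: issue SUB r2<-Add1  regs: r0:8,r1:5,r2:Add1,r3:4,r4:5,r5:6
  c2: issue SUB r1<-Add2  regs: r0:8,r1:Add2,r2:Add1,r3:4,r4:5,r5:6
  c3: issue SUB r3<-Add3  regs: r0:8,r1:Add2,r2:Add1,r3:Add3,r4:5,r5:6
  c4: CDB Add1=2; issue MUL r2<-Mul1  regs: r0:8,r1:Add2,r2:Mul1,r3:Add3,r4:5,r5:6
  c5: CDB Add2=-1; issue ADD r1<-Add1  regs: r0:8,r1:Add1,r2:Mul1,r3:Add3,r4:5,r5:6
  c6: CDB Add3=-2  regs: r0:8,r1:Add1,r2:Mul1,r3:-2,r4:5,r5:6
  c7: -  regs: r0:8,r1:Add1,r2:Mul1,r3:-2,r4:5,r5:6
  c8: CDB Mul1=64  regs: r0:8,r1:Add1,r2:64,r3:-2,r4:5,r5:6
  c9: CDB Add1=-4  regs: r0:8,r1:-4,r2:64,r3:-2,r4:5,r5:6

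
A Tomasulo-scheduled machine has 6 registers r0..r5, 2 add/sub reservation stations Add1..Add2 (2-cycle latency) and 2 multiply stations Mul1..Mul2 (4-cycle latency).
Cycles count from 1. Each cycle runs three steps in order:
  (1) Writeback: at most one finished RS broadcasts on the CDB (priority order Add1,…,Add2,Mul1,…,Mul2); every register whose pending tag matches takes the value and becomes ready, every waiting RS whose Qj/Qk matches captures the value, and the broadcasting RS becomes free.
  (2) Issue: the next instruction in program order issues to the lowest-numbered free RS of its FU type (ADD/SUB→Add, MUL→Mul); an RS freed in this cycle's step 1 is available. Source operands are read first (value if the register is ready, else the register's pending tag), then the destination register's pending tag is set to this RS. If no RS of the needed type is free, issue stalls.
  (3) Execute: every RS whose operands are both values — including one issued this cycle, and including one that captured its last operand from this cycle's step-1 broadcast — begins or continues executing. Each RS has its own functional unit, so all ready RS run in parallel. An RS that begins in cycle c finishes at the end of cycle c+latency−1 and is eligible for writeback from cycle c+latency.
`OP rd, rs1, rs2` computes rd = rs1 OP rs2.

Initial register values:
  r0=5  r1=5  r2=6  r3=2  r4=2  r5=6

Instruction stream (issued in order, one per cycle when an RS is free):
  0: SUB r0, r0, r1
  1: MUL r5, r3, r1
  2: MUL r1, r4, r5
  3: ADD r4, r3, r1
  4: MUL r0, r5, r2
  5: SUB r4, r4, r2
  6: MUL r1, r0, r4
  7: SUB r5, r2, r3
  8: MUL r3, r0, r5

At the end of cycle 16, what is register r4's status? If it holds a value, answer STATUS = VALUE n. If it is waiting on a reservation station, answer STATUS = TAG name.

  c1: issue SUB r0<-Add1  regs: r0:Add1,r1:5,r2:6,r3:2,r4:2,r5:6
  c2: issue MUL r5<-Mul1  regs: r0:Add1,r1:5,r2:6,r3:2,r4:2,r5:Mul1
  c3: CDB Add1=0; issue MUL r1<-Mul2  regs: r0:0,r1:Mul2,r2:6,r3:2,r4:2,r5:Mul1
  c4: issue ADD r4<-Add1  regs: r0:0,r1:Mul2,r2:6,r3:2,r4:Add1,r5:Mul1
  c5: stall  regs: r0:0,r1:Mul2,r2:6,r3:2,r4:Add1,r5:Mul1
  c6: CDB Mul1=10; issue MUL r0<-Mul1  regs: r0:Mul1,r1:Mul2,r2:6,r3:2,r4:Add1,r5:10
  c7: issue SUB r4<-Add2  regs: r0:Mul1,r1:Mul2,r2:6,r3:2,r4:Add2,r5:10
  c8: stall  regs: r0:Mul1,r1:Mul2,r2:6,r3:2,r4:Add2,r5:10
  c9: stall  regs: r0:Mul1,r1:Mul2,r2:6,r3:2,r4:Add2,r5:10
  c10: CDB Mul1=60; issue MUL r1<-Mul1  regs: r0:60,r1:Mul1,r2:6,r3:2,r4:Add2,r5:10
  c11: CDB Mul2=20; stall  regs: r0:60,r1:Mul1,r2:6,r3:2,r4:Add2,r5:10
  c12: stall  regs: r0:60,r1:Mul1,r2:6,r3:2,r4:Add2,r5:10
  c13: CDB Add1=22; issue SUB r5<-Add1  regs: r0:60,r1:Mul1,r2:6,r3:2,r4:Add2,r5:Add1
  c14: issue MUL r3<-Mul2  regs: r0:60,r1:Mul1,r2:6,r3:Mul2,r4:Add2,r5:Add1
  c15: CDB Add1=4  regs: r0:60,r1:Mul1,r2:6,r3:Mul2,r4:Add2,r5:4
  c16: CDB Add2=16  regs: r0:60,r1:Mul1,r2:6,r3:Mul2,r4:16,r5:4

STATUS = VALUE 16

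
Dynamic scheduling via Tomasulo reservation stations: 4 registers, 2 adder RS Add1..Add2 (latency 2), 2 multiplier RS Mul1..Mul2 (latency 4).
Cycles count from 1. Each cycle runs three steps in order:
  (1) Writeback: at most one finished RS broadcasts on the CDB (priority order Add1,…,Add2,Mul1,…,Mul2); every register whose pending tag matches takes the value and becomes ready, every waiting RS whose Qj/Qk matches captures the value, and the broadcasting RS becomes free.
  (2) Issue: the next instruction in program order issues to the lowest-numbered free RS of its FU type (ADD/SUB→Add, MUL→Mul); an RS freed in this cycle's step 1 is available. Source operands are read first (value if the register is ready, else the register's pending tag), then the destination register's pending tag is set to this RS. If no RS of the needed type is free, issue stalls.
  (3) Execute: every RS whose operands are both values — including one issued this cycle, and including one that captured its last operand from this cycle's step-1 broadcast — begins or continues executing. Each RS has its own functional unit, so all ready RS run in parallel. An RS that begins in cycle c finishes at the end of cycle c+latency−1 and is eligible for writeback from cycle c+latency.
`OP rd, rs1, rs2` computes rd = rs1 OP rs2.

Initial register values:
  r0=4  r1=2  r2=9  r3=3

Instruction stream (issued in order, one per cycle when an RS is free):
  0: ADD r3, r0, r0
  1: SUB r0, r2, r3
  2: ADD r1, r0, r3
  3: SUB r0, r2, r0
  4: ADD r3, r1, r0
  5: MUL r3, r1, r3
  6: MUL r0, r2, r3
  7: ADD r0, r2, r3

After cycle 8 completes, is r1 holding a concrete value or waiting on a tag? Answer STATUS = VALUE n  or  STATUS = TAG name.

cycle 1: issue ADD r3<-Add1 // r0:4,r1:2,r2:9,r3:Add1
cycle 2: issue SUB r0<-Add2 // r0:Add2,r1:2,r2:9,r3:Add1
cycle 3: CDB Add1=8; issue ADD r1<-Add1 // r0:Add2,r1:Add1,r2:9,r3:8
cycle 4: stall // r0:Add2,r1:Add1,r2:9,r3:8
cycle 5: CDB Add2=1; issue SUB r0<-Add2 // r0:Add2,r1:Add1,r2:9,r3:8
cycle 6: stall // r0:Add2,r1:Add1,r2:9,r3:8
cycle 7: CDB Add1=9; issue ADD r3<-Add1 // r0:Add2,r1:9,r2:9,r3:Add1
cycle 8: CDB Add2=8; issue MUL r3<-Mul1 // r0:8,r1:9,r2:9,r3:Mul1

STATUS = VALUE 9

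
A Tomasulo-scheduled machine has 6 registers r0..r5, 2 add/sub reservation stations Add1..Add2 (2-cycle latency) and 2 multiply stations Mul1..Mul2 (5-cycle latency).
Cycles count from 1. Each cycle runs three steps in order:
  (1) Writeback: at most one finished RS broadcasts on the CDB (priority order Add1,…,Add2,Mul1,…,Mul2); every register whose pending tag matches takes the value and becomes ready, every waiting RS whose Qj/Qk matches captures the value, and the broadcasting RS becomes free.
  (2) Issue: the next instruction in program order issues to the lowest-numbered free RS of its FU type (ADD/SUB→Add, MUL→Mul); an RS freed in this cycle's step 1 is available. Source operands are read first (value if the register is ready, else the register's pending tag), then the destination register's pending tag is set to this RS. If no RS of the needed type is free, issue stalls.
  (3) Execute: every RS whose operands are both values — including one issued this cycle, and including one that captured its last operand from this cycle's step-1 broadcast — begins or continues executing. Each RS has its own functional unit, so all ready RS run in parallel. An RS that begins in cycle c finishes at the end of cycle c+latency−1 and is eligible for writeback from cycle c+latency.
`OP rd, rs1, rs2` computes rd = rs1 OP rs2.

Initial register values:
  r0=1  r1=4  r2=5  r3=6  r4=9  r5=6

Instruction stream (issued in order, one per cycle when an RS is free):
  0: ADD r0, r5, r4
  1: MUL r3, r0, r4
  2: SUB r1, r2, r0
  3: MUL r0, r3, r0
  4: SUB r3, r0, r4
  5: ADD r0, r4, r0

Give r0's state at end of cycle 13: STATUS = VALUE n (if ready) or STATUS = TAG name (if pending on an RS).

  c1: issue ADD r0<-Add1  regs: r0:Add1,r1:4,r2:5,r3:6,r4:9,r5:6
  c2: issue MUL r3<-Mul1  regs: r0:Add1,r1:4,r2:5,r3:Mul1,r4:9,r5:6
  c3: CDB Add1=15; issue SUB r1<-Add1  regs: r0:15,r1:Add1,r2:5,r3:Mul1,r4:9,r5:6
  c4: issue MUL r0<-Mul2  regs: r0:Mul2,r1:Add1,r2:5,r3:Mul1,r4:9,r5:6
  c5: CDB Add1=-10; issue SUB r3<-Add1  regs: r0:Mul2,r1:-10,r2:5,r3:Add1,r4:9,r5:6
  c6: issue ADD r0<-Add2  regs: r0:Add2,r1:-10,r2:5,r3:Add1,r4:9,r5:6
  c7: -  regs: r0:Add2,r1:-10,r2:5,r3:Add1,r4:9,r5:6
  c8: CDB Mul1=135  regs: r0:Add2,r1:-10,r2:5,r3:Add1,r4:9,r5:6
  c9: -  regs: r0:Add2,r1:-10,r2:5,r3:Add1,r4:9,r5:6
  c10: -  regs: r0:Add2,r1:-10,r2:5,r3:Add1,r4:9,r5:6
  c11: -  regs: r0:Add2,r1:-10,r2:5,r3:Add1,r4:9,r5:6
  c12: -  regs: r0:Add2,r1:-10,r2:5,r3:Add1,r4:9,r5:6
  c13: CDB Mul2=2025  regs: r0:Add2,r1:-10,r2:5,r3:Add1,r4:9,r5:6

STATUS = TAG Add2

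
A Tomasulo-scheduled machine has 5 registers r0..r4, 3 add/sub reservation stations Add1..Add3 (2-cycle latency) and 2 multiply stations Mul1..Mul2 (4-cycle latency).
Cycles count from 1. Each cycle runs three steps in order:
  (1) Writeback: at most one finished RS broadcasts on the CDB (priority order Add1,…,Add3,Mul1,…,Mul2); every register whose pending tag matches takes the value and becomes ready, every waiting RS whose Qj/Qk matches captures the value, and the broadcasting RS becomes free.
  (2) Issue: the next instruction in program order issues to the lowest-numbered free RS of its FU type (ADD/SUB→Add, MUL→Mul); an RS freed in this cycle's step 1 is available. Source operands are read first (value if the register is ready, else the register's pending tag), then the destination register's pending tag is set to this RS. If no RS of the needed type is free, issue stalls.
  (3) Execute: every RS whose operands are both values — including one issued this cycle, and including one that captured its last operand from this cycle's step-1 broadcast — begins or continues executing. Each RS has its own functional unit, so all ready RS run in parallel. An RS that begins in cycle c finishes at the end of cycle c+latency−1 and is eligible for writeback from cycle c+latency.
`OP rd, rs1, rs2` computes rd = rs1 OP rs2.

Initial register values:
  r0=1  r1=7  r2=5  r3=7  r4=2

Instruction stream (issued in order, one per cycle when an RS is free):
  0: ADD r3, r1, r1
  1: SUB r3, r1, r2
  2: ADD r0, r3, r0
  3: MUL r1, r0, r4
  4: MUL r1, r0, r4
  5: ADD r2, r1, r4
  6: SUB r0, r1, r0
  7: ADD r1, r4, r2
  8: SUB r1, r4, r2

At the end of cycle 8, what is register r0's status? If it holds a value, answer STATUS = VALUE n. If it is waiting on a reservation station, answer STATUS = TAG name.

c1: issue ADD r3<-Add1 | r0:1,r1:7,r2:5,r3:Add1,r4:2
c2: issue SUB r3<-Add2 | r0:1,r1:7,r2:5,r3:Add2,r4:2
c3: CDB Add1=14; issue ADD r0<-Add1 | r0:Add1,r1:7,r2:5,r3:Add2,r4:2
c4: CDB Add2=2; issue MUL r1<-Mul1 | r0:Add1,r1:Mul1,r2:5,r3:2,r4:2
c5: issue MUL r1<-Mul2 | r0:Add1,r1:Mul2,r2:5,r3:2,r4:2
c6: CDB Add1=3; issue ADD r2<-Add1 | r0:3,r1:Mul2,r2:Add1,r3:2,r4:2
c7: issue SUB r0<-Add2 | r0:Add2,r1:Mul2,r2:Add1,r3:2,r4:2
c8: issue ADD r1<-Add3 | r0:Add2,r1:Add3,r2:Add1,r3:2,r4:2

STATUS = TAG Add2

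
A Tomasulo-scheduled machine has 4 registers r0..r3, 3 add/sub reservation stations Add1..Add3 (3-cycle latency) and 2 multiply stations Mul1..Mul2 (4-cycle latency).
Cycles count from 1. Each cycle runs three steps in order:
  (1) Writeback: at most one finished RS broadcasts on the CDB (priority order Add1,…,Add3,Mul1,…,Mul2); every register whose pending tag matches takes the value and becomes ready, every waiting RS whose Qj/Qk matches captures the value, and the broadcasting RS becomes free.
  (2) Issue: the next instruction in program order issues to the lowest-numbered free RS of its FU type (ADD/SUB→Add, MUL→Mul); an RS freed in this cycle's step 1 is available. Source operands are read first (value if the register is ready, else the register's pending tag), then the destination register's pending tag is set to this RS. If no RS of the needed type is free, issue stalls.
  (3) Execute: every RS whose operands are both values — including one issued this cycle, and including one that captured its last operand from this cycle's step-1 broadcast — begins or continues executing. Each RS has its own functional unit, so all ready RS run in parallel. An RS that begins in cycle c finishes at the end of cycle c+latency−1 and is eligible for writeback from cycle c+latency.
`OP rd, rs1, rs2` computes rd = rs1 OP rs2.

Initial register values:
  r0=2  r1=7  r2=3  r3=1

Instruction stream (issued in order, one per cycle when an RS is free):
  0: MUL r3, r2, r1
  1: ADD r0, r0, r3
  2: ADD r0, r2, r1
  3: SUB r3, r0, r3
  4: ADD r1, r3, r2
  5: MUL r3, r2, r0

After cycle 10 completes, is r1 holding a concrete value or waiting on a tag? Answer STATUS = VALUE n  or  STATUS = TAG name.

cycle 1: issue MUL r3<-Mul1 // r0:2,r1:7,r2:3,r3:Mul1
cycle 2: issue ADD r0<-Add1 // r0:Add1,r1:7,r2:3,r3:Mul1
cycle 3: issue ADD r0<-Add2 // r0:Add2,r1:7,r2:3,r3:Mul1
cycle 4: issue SUB r3<-Add3 // r0:Add2,r1:7,r2:3,r3:Add3
cycle 5: CDB Mul1=21; stall // r0:Add2,r1:7,r2:3,r3:Add3
cycle 6: CDB Add2=10; issue ADD r1<-Add2 // r0:10,r1:Add2,r2:3,r3:Add3
cycle 7: issue MUL r3<-Mul1 // r0:10,r1:Add2,r2:3,r3:Mul1
cycle 8: CDB Add1=23 // r0:10,r1:Add2,r2:3,r3:Mul1
cycle 9: CDB Add3=-11 // r0:10,r1:Add2,r2:3,r3:Mul1
cycle 10: - // r0:10,r1:Add2,r2:3,r3:Mul1

STATUS = TAG Add2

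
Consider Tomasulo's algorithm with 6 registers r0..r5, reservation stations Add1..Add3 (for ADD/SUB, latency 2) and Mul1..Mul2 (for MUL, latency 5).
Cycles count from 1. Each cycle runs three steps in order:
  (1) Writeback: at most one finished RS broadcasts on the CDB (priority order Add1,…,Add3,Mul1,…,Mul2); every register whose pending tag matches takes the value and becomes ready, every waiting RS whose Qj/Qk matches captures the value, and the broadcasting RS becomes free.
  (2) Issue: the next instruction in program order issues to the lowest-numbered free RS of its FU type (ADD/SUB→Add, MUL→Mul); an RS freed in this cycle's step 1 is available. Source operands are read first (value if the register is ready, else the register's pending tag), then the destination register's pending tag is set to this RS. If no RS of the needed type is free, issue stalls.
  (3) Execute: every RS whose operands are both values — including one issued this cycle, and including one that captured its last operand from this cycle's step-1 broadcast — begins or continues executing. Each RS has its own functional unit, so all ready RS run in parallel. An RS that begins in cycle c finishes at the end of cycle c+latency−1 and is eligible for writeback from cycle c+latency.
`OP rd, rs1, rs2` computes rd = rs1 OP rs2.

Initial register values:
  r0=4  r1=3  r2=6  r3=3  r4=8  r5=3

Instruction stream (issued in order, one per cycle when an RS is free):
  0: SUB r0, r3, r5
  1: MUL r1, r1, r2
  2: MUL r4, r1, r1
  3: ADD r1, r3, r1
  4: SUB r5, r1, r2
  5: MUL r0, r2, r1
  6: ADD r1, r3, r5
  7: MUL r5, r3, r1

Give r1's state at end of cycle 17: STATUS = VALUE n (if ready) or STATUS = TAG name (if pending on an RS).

STATUS = VALUE 18

c1: issue SUB r0<-Add1 | r0:Add1,r1:3,r2:6,r3:3,r4:8,r5:3
c2: issue MUL r1<-Mul1 | r0:Add1,r1:Mul1,r2:6,r3:3,r4:8,r5:3
c3: CDB Add1=0; issue MUL r4<-Mul2 | r0:0,r1:Mul1,r2:6,r3:3,r4:Mul2,r5:3
c4: issue ADD r1<-Add1 | r0:0,r1:Add1,r2:6,r3:3,r4:Mul2,r5:3
c5: issue SUB r5<-Add2 | r0:0,r1:Add1,r2:6,r3:3,r4:Mul2,r5:Add2
c6: stall | r0:0,r1:Add1,r2:6,r3:3,r4:Mul2,r5:Add2
c7: CDB Mul1=18; issue MUL r0<-Mul1 | r0:Mul1,r1:Add1,r2:6,r3:3,r4:Mul2,r5:Add2
c8: issue ADD r1<-Add3 | r0:Mul1,r1:Add3,r2:6,r3:3,r4:Mul2,r5:Add2
c9: CDB Add1=21; stall | r0:Mul1,r1:Add3,r2:6,r3:3,r4:Mul2,r5:Add2
c10: stall | r0:Mul1,r1:Add3,r2:6,r3:3,r4:Mul2,r5:Add2
c11: CDB Add2=15; stall | r0:Mul1,r1:Add3,r2:6,r3:3,r4:Mul2,r5:15
c12: CDB Mul2=324; issue MUL r5<-Mul2 | r0:Mul1,r1:Add3,r2:6,r3:3,r4:324,r5:Mul2
c13: CDB Add3=18 | r0:Mul1,r1:18,r2:6,r3:3,r4:324,r5:Mul2
c14: CDB Mul1=126 | r0:126,r1:18,r2:6,r3:3,r4:324,r5:Mul2
c15: - | r0:126,r1:18,r2:6,r3:3,r4:324,r5:Mul2
c16: - | r0:126,r1:18,r2:6,r3:3,r4:324,r5:Mul2
c17: - | r0:126,r1:18,r2:6,r3:3,r4:324,r5:Mul2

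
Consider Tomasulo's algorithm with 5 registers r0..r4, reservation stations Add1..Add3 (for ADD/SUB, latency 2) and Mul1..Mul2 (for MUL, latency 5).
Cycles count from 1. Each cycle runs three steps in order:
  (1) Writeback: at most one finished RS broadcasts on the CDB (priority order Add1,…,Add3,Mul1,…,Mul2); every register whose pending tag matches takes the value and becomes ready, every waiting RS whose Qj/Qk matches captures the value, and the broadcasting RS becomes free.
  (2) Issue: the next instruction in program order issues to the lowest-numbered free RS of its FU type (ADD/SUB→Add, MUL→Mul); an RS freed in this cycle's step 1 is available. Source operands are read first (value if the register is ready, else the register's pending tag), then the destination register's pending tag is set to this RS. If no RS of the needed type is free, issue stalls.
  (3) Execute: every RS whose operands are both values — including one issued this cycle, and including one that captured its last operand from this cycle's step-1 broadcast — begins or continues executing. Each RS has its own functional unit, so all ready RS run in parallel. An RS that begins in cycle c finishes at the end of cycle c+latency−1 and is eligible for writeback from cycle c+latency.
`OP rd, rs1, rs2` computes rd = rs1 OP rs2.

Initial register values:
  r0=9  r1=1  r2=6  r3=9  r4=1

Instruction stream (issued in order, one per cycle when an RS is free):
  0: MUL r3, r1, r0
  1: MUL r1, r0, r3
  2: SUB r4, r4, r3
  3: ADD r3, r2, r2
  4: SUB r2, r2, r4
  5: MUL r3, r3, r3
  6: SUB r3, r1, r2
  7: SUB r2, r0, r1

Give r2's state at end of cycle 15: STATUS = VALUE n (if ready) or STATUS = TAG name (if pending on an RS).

c1: issue MUL r3<-Mul1 | r0:9,r1:1,r2:6,r3:Mul1,r4:1
c2: issue MUL r1<-Mul2 | r0:9,r1:Mul2,r2:6,r3:Mul1,r4:1
c3: issue SUB r4<-Add1 | r0:9,r1:Mul2,r2:6,r3:Mul1,r4:Add1
c4: issue ADD r3<-Add2 | r0:9,r1:Mul2,r2:6,r3:Add2,r4:Add1
c5: issue SUB r2<-Add3 | r0:9,r1:Mul2,r2:Add3,r3:Add2,r4:Add1
c6: CDB Add2=12; stall | r0:9,r1:Mul2,r2:Add3,r3:12,r4:Add1
c7: CDB Mul1=9; issue MUL r3<-Mul1 | r0:9,r1:Mul2,r2:Add3,r3:Mul1,r4:Add1
c8: issue SUB r3<-Add2 | r0:9,r1:Mul2,r2:Add3,r3:Add2,r4:Add1
c9: CDB Add1=-8; issue SUB r2<-Add1 | r0:9,r1:Mul2,r2:Add1,r3:Add2,r4:-8
c10: - | r0:9,r1:Mul2,r2:Add1,r3:Add2,r4:-8
c11: CDB Add3=14 | r0:9,r1:Mul2,r2:Add1,r3:Add2,r4:-8
c12: CDB Mul1=144 | r0:9,r1:Mul2,r2:Add1,r3:Add2,r4:-8
c13: CDB Mul2=81 | r0:9,r1:81,r2:Add1,r3:Add2,r4:-8
c14: - | r0:9,r1:81,r2:Add1,r3:Add2,r4:-8
c15: CDB Add1=-72 | r0:9,r1:81,r2:-72,r3:Add2,r4:-8

STATUS = VALUE -72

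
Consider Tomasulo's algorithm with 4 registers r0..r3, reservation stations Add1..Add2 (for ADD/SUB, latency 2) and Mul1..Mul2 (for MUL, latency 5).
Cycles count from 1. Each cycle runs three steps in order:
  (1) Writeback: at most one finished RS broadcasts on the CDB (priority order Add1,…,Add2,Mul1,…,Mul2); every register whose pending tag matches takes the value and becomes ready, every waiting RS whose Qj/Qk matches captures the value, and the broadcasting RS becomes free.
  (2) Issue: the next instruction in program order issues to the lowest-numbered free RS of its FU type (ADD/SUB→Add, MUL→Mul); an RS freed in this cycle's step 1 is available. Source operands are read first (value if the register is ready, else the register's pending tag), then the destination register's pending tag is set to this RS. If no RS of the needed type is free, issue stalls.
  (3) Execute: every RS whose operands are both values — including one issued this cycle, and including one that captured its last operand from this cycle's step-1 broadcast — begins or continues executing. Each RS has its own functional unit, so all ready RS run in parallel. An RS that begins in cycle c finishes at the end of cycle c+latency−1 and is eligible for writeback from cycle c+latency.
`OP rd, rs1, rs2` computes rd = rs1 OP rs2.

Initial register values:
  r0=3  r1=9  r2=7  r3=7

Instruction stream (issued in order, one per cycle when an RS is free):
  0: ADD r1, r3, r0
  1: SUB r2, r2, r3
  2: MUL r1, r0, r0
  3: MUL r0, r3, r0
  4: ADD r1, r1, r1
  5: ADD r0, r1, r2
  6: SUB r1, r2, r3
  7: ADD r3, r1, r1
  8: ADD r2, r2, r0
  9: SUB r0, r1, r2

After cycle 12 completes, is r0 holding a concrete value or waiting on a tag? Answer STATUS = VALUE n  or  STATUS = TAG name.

c1: issue ADD r1<-Add1 | r0:3,r1:Add1,r2:7,r3:7
c2: issue SUB r2<-Add2 | r0:3,r1:Add1,r2:Add2,r3:7
c3: CDB Add1=10; issue MUL r1<-Mul1 | r0:3,r1:Mul1,r2:Add2,r3:7
c4: CDB Add2=0; issue MUL r0<-Mul2 | r0:Mul2,r1:Mul1,r2:0,r3:7
c5: issue ADD r1<-Add1 | r0:Mul2,r1:Add1,r2:0,r3:7
c6: issue ADD r0<-Add2 | r0:Add2,r1:Add1,r2:0,r3:7
c7: stall | r0:Add2,r1:Add1,r2:0,r3:7
c8: CDB Mul1=9; stall | r0:Add2,r1:Add1,r2:0,r3:7
c9: CDB Mul2=21; stall | r0:Add2,r1:Add1,r2:0,r3:7
c10: CDB Add1=18; issue SUB r1<-Add1 | r0:Add2,r1:Add1,r2:0,r3:7
c11: stall | r0:Add2,r1:Add1,r2:0,r3:7
c12: CDB Add1=-7; issue ADD r3<-Add1 | r0:Add2,r1:-7,r2:0,r3:Add1

STATUS = TAG Add2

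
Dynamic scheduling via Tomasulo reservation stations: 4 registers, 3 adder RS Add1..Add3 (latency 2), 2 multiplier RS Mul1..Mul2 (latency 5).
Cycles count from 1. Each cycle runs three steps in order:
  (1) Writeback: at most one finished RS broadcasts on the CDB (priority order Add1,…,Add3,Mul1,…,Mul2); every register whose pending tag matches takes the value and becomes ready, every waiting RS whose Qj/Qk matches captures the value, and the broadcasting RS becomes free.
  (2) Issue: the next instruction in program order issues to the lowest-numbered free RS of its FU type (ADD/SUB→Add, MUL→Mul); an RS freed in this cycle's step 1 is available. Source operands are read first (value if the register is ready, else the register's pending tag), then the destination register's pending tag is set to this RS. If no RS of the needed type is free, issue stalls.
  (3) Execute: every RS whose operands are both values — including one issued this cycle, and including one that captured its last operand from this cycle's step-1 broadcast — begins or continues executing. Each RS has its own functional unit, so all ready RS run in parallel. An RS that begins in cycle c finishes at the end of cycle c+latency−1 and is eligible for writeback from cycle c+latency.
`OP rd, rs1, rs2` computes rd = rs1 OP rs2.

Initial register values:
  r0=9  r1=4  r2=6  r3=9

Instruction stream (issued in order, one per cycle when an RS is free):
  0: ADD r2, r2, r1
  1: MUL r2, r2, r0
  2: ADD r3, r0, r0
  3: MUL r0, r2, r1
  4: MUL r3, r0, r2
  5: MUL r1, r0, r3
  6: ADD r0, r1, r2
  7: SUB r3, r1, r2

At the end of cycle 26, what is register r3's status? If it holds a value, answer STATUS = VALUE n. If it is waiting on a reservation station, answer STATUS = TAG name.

STATUS = VALUE 11663910

  c1: issue ADD r2<-Add1  regs: r0:9,r1:4,r2:Add1,r3:9
  c2: issue MUL r2<-Mul1  regs: r0:9,r1:4,r2:Mul1,r3:9
  c3: CDB Add1=10; issue ADD r3<-Add1  regs: r0:9,r1:4,r2:Mul1,r3:Add1
  c4: issue MUL r0<-Mul2  regs: r0:Mul2,r1:4,r2:Mul1,r3:Add1
  c5: CDB Add1=18; stall  regs: r0:Mul2,r1:4,r2:Mul1,r3:18
  c6: stall  regs: r0:Mul2,r1:4,r2:Mul1,r3:18
  c7: stall  regs: r0:Mul2,r1:4,r2:Mul1,r3:18
  c8: CDB Mul1=90; issue MUL r3<-Mul1  regs: r0:Mul2,r1:4,r2:90,r3:Mul1
  c9: stall  regs: r0:Mul2,r1:4,r2:90,r3:Mul1
  c10: stall  regs: r0:Mul2,r1:4,r2:90,r3:Mul1
  c11: stall  regs: r0:Mul2,r1:4,r2:90,r3:Mul1
  c12: stall  regs: r0:Mul2,r1:4,r2:90,r3:Mul1
  c13: CDB Mul2=360; issue MUL r1<-Mul2  regs: r0:360,r1:Mul2,r2:90,r3:Mul1
  c14: issue ADD r0<-Add1  regs: r0:Add1,r1:Mul2,r2:90,r3:Mul1
  c15: issue SUB r3<-Add2  regs: r0:Add1,r1:Mul2,r2:90,r3:Add2
  c16: -  regs: r0:Add1,r1:Mul2,r2:90,r3:Add2
  c17: -  regs: r0:Add1,r1:Mul2,r2:90,r3:Add2
  c18: CDB Mul1=32400  regs: r0:Add1,r1:Mul2,r2:90,r3:Add2
  c19: -  regs: r0:Add1,r1:Mul2,r2:90,r3:Add2
  c20: -  regs: r0:Add1,r1:Mul2,r2:90,r3:Add2
  c21: -  regs: r0:Add1,r1:Mul2,r2:90,r3:Add2
  c22: -  regs: r0:Add1,r1:Mul2,r2:90,r3:Add2
  c23: CDB Mul2=11664000  regs: r0:Add1,r1:11664000,r2:90,r3:Add2
  c24: -  regs: r0:Add1,r1:11664000,r2:90,r3:Add2
  c25: CDB Add1=11664090  regs: r0:11664090,r1:11664000,r2:90,r3:Add2
  c26: CDB Add2=11663910  regs: r0:11664090,r1:11664000,r2:90,r3:11663910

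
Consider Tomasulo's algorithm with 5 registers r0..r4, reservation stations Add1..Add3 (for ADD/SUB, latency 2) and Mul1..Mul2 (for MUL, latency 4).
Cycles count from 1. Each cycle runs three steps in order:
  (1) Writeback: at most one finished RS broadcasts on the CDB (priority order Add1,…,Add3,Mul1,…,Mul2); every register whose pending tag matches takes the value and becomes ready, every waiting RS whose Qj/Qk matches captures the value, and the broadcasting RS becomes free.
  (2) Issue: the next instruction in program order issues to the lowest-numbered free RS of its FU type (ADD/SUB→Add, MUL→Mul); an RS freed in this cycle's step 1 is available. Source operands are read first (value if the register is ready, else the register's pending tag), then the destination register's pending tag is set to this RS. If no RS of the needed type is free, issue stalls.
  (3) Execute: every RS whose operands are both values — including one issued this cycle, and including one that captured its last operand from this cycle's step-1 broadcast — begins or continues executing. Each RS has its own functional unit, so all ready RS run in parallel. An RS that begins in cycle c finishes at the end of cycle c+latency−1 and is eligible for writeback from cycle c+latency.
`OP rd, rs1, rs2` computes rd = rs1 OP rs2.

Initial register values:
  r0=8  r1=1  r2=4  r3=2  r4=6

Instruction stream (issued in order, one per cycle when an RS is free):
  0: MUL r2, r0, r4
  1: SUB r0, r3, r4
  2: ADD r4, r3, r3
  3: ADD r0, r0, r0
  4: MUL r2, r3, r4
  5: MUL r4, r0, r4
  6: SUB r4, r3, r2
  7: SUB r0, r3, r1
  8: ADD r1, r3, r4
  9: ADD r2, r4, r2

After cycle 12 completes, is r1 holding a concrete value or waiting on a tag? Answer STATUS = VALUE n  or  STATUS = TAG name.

cycle 1: issue MUL r2<-Mul1 // r0:8,r1:1,r2:Mul1,r3:2,r4:6
cycle 2: issue SUB r0<-Add1 // r0:Add1,r1:1,r2:Mul1,r3:2,r4:6
cycle 3: issue ADD r4<-Add2 // r0:Add1,r1:1,r2:Mul1,r3:2,r4:Add2
cycle 4: CDB Add1=-4; issue ADD r0<-Add1 // r0:Add1,r1:1,r2:Mul1,r3:2,r4:Add2
cycle 5: CDB Add2=4; issue MUL r2<-Mul2 // r0:Add1,r1:1,r2:Mul2,r3:2,r4:4
cycle 6: CDB Add1=-8; stall // r0:-8,r1:1,r2:Mul2,r3:2,r4:4
cycle 7: CDB Mul1=48; issue MUL r4<-Mul1 // r0:-8,r1:1,r2:Mul2,r3:2,r4:Mul1
cycle 8: issue SUB r4<-Add1 // r0:-8,r1:1,r2:Mul2,r3:2,r4:Add1
cycle 9: CDB Mul2=8; issue SUB r0<-Add2 // r0:Add2,r1:1,r2:8,r3:2,r4:Add1
cycle 10: issue ADD r1<-Add3 // r0:Add2,r1:Add3,r2:8,r3:2,r4:Add1
cycle 11: CDB Add1=-6; issue ADD r2<-Add1 // r0:Add2,r1:Add3,r2:Add1,r3:2,r4:-6
cycle 12: CDB Add2=1 // r0:1,r1:Add3,r2:Add1,r3:2,r4:-6

STATUS = TAG Add3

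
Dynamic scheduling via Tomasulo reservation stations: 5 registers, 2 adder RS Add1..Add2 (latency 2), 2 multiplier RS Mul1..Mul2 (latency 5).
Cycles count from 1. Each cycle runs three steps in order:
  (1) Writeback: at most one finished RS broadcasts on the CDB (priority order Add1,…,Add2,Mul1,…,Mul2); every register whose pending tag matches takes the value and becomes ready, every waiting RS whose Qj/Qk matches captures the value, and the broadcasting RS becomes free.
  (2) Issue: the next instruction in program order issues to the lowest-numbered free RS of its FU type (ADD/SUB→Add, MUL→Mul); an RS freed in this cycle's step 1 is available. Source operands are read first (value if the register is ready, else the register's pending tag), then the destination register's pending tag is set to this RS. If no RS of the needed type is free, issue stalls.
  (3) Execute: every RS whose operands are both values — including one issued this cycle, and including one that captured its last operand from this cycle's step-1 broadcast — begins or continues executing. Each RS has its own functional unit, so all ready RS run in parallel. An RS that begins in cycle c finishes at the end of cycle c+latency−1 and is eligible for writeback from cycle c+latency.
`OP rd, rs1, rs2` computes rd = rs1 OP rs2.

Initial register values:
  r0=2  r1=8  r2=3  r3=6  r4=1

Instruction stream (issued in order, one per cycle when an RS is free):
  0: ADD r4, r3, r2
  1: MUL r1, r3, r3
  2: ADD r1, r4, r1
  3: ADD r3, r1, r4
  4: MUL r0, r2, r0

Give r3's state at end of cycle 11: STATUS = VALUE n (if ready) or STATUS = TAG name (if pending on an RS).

STATUS = VALUE 54

cycle 1: issue ADD r4<-Add1 // r0:2,r1:8,r2:3,r3:6,r4:Add1
cycle 2: issue MUL r1<-Mul1 // r0:2,r1:Mul1,r2:3,r3:6,r4:Add1
cycle 3: CDB Add1=9; issue ADD r1<-Add1 // r0:2,r1:Add1,r2:3,r3:6,r4:9
cycle 4: issue ADD r3<-Add2 // r0:2,r1:Add1,r2:3,r3:Add2,r4:9
cycle 5: issue MUL r0<-Mul2 // r0:Mul2,r1:Add1,r2:3,r3:Add2,r4:9
cycle 6: - // r0:Mul2,r1:Add1,r2:3,r3:Add2,r4:9
cycle 7: CDB Mul1=36 // r0:Mul2,r1:Add1,r2:3,r3:Add2,r4:9
cycle 8: - // r0:Mul2,r1:Add1,r2:3,r3:Add2,r4:9
cycle 9: CDB Add1=45 // r0:Mul2,r1:45,r2:3,r3:Add2,r4:9
cycle 10: CDB Mul2=6 // r0:6,r1:45,r2:3,r3:Add2,r4:9
cycle 11: CDB Add2=54 // r0:6,r1:45,r2:3,r3:54,r4:9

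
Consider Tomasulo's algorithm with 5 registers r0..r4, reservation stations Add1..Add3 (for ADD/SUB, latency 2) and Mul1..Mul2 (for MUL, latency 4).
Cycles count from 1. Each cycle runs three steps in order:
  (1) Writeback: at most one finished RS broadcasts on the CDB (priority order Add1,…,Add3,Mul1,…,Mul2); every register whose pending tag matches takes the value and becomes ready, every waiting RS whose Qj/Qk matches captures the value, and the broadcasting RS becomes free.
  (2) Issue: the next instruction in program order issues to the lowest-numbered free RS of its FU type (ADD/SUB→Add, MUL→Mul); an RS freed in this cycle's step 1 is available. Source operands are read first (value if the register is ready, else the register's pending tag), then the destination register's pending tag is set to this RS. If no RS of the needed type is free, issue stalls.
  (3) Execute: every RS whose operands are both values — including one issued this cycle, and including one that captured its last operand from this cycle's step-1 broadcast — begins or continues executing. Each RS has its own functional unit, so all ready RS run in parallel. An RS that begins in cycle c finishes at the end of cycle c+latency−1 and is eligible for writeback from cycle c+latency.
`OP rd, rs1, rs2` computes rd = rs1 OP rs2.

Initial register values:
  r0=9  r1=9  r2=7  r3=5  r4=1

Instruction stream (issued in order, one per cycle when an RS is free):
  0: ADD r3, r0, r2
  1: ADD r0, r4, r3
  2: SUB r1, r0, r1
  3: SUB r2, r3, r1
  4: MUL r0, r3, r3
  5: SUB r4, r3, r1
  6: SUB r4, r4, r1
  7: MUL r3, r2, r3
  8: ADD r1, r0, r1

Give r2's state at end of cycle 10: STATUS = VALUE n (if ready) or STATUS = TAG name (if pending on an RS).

cycle 1: issue ADD r3<-Add1 // r0:9,r1:9,r2:7,r3:Add1,r4:1
cycle 2: issue ADD r0<-Add2 // r0:Add2,r1:9,r2:7,r3:Add1,r4:1
cycle 3: CDB Add1=16; issue SUB r1<-Add1 // r0:Add2,r1:Add1,r2:7,r3:16,r4:1
cycle 4: issue SUB r2<-Add3 // r0:Add2,r1:Add1,r2:Add3,r3:16,r4:1
cycle 5: CDB Add2=17; issue MUL r0<-Mul1 // r0:Mul1,r1:Add1,r2:Add3,r3:16,r4:1
cycle 6: issue SUB r4<-Add2 // r0:Mul1,r1:Add1,r2:Add3,r3:16,r4:Add2
cycle 7: CDB Add1=8; issue SUB r4<-Add1 // r0:Mul1,r1:8,r2:Add3,r3:16,r4:Add1
cycle 8: issue MUL r3<-Mul2 // r0:Mul1,r1:8,r2:Add3,r3:Mul2,r4:Add1
cycle 9: CDB Add2=8; issue ADD r1<-Add2 // r0:Mul1,r1:Add2,r2:Add3,r3:Mul2,r4:Add1
cycle 10: CDB Add3=8 // r0:Mul1,r1:Add2,r2:8,r3:Mul2,r4:Add1

STATUS = VALUE 8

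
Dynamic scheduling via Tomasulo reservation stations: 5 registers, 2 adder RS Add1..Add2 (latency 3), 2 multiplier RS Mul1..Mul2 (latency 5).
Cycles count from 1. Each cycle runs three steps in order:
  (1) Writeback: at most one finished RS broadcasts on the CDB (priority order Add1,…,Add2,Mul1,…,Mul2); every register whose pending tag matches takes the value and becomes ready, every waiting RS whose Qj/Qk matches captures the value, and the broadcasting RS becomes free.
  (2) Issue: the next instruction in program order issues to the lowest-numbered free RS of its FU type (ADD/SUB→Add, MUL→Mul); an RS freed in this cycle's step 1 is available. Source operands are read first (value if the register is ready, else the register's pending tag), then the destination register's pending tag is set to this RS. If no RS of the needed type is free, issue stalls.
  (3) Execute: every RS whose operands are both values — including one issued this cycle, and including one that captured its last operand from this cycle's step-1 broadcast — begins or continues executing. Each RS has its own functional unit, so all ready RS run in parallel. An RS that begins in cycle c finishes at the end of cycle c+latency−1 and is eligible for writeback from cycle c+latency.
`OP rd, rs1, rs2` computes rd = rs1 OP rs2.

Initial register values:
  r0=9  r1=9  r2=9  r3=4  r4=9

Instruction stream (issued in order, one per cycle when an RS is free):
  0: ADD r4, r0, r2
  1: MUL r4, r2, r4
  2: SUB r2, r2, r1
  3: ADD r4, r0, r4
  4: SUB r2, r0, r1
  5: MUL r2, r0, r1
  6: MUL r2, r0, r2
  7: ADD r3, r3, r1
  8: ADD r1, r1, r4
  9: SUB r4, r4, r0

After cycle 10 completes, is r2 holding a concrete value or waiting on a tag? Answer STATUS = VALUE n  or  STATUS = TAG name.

STATUS = TAG Mul1

  c1: issue ADD r4<-Add1  regs: r0:9,r1:9,r2:9,r3:4,r4:Add1
  c2: issue MUL r4<-Mul1  regs: r0:9,r1:9,r2:9,r3:4,r4:Mul1
  c3: issue SUB r2<-Add2  regs: r0:9,r1:9,r2:Add2,r3:4,r4:Mul1
  c4: CDB Add1=18; issue ADD r4<-Add1  regs: r0:9,r1:9,r2:Add2,r3:4,r4:Add1
  c5: stall  regs: r0:9,r1:9,r2:Add2,r3:4,r4:Add1
  c6: CDB Add2=0; issue SUB r2<-Add2  regs: r0:9,r1:9,r2:Add2,r3:4,r4:Add1
  c7: issue MUL r2<-Mul2  regs: r0:9,r1:9,r2:Mul2,r3:4,r4:Add1
  c8: stall  regs: r0:9,r1:9,r2:Mul2,r3:4,r4:Add1
  c9: CDB Add2=0; stall  regs: r0:9,r1:9,r2:Mul2,r3:4,r4:Add1
  c10: CDB Mul1=162; issue MUL r2<-Mul1  regs: r0:9,r1:9,r2:Mul1,r3:4,r4:Add1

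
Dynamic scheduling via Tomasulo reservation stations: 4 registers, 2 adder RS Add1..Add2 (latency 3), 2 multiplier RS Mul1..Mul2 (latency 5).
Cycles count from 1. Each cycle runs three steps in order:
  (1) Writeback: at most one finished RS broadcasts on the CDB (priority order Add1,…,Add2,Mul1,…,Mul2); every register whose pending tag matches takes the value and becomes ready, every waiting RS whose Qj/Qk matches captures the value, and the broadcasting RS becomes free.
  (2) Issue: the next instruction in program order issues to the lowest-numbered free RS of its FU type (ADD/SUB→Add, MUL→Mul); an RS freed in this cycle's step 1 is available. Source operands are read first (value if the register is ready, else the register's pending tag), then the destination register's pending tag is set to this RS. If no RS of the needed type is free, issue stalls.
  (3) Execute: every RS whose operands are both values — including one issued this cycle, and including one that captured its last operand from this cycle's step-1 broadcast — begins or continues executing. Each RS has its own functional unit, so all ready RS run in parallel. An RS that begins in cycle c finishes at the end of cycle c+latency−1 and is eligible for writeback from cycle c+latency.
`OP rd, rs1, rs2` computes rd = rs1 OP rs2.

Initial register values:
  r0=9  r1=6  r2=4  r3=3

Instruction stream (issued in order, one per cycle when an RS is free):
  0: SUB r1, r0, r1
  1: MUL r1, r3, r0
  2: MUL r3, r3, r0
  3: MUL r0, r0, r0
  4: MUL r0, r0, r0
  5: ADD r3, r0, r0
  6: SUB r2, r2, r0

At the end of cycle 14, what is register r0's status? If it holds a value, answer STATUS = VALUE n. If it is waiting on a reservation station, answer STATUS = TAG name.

STATUS = TAG Mul2

cycle 1: issue SUB r1<-Add1 // r0:9,r1:Add1,r2:4,r3:3
cycle 2: issue MUL r1<-Mul1 // r0:9,r1:Mul1,r2:4,r3:3
cycle 3: issue MUL r3<-Mul2 // r0:9,r1:Mul1,r2:4,r3:Mul2
cycle 4: CDB Add1=3; stall // r0:9,r1:Mul1,r2:4,r3:Mul2
cycle 5: stall // r0:9,r1:Mul1,r2:4,r3:Mul2
cycle 6: stall // r0:9,r1:Mul1,r2:4,r3:Mul2
cycle 7: CDB Mul1=27; issue MUL r0<-Mul1 // r0:Mul1,r1:27,r2:4,r3:Mul2
cycle 8: CDB Mul2=27; issue MUL r0<-Mul2 // r0:Mul2,r1:27,r2:4,r3:27
cycle 9: issue ADD r3<-Add1 // r0:Mul2,r1:27,r2:4,r3:Add1
cycle 10: issue SUB r2<-Add2 // r0:Mul2,r1:27,r2:Add2,r3:Add1
cycle 11: - // r0:Mul2,r1:27,r2:Add2,r3:Add1
cycle 12: CDB Mul1=81 // r0:Mul2,r1:27,r2:Add2,r3:Add1
cycle 13: - // r0:Mul2,r1:27,r2:Add2,r3:Add1
cycle 14: - // r0:Mul2,r1:27,r2:Add2,r3:Add1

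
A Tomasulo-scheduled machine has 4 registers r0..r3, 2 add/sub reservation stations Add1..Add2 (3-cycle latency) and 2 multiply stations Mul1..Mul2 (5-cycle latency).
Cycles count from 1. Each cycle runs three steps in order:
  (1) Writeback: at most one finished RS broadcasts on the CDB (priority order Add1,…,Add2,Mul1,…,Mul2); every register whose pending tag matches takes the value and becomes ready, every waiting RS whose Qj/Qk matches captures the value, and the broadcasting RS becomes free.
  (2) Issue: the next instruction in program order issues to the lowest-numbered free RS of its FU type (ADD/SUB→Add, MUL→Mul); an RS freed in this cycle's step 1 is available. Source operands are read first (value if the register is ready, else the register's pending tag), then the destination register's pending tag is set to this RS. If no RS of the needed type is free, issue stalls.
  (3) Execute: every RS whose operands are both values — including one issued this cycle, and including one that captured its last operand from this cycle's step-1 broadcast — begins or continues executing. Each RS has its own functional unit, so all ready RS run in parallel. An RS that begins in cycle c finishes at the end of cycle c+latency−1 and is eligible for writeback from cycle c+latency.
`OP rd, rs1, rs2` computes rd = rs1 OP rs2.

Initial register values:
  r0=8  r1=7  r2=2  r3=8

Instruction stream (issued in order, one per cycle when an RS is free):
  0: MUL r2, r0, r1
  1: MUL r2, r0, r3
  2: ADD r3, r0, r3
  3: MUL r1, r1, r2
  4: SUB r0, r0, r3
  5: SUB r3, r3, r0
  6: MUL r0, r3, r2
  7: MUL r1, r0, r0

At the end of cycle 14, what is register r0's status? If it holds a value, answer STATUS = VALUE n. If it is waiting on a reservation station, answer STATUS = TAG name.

c1: issue MUL r2<-Mul1 | r0:8,r1:7,r2:Mul1,r3:8
c2: issue MUL r2<-Mul2 | r0:8,r1:7,r2:Mul2,r3:8
c3: issue ADD r3<-Add1 | r0:8,r1:7,r2:Mul2,r3:Add1
c4: stall | r0:8,r1:7,r2:Mul2,r3:Add1
c5: stall | r0:8,r1:7,r2:Mul2,r3:Add1
c6: CDB Add1=16; stall | r0:8,r1:7,r2:Mul2,r3:16
c7: CDB Mul1=56; issue MUL r1<-Mul1 | r0:8,r1:Mul1,r2:Mul2,r3:16
c8: CDB Mul2=64; issue SUB r0<-Add1 | r0:Add1,r1:Mul1,r2:64,r3:16
c9: issue SUB r3<-Add2 | r0:Add1,r1:Mul1,r2:64,r3:Add2
c10: issue MUL r0<-Mul2 | r0:Mul2,r1:Mul1,r2:64,r3:Add2
c11: CDB Add1=-8; stall | r0:Mul2,r1:Mul1,r2:64,r3:Add2
c12: stall | r0:Mul2,r1:Mul1,r2:64,r3:Add2
c13: CDB Mul1=448; issue MUL r1<-Mul1 | r0:Mul2,r1:Mul1,r2:64,r3:Add2
c14: CDB Add2=24 | r0:Mul2,r1:Mul1,r2:64,r3:24

STATUS = TAG Mul2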